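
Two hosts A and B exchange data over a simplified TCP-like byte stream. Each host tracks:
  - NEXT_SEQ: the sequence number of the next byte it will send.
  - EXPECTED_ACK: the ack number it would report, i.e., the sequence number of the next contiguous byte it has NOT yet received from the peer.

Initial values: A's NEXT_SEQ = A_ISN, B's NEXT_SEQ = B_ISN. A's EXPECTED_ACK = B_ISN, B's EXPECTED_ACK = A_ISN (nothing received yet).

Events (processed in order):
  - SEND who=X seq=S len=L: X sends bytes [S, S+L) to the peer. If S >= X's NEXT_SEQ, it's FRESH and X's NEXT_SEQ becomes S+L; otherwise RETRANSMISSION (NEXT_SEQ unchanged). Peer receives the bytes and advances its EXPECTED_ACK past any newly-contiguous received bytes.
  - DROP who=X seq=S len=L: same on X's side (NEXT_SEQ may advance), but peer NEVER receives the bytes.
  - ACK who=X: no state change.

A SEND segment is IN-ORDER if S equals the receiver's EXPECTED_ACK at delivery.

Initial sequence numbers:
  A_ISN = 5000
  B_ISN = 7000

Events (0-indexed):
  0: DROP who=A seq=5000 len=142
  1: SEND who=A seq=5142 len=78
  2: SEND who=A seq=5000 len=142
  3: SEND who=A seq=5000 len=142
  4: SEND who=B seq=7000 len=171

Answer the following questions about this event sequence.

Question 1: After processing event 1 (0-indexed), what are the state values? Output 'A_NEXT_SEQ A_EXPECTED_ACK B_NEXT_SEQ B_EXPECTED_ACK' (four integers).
After event 0: A_seq=5142 A_ack=7000 B_seq=7000 B_ack=5000
After event 1: A_seq=5220 A_ack=7000 B_seq=7000 B_ack=5000

5220 7000 7000 5000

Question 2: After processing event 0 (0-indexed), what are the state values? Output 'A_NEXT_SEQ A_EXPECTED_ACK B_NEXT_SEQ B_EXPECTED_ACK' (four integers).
After event 0: A_seq=5142 A_ack=7000 B_seq=7000 B_ack=5000

5142 7000 7000 5000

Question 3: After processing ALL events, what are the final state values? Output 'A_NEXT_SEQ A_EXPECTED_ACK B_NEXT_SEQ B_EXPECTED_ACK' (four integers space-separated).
After event 0: A_seq=5142 A_ack=7000 B_seq=7000 B_ack=5000
After event 1: A_seq=5220 A_ack=7000 B_seq=7000 B_ack=5000
After event 2: A_seq=5220 A_ack=7000 B_seq=7000 B_ack=5220
After event 3: A_seq=5220 A_ack=7000 B_seq=7000 B_ack=5220
After event 4: A_seq=5220 A_ack=7171 B_seq=7171 B_ack=5220

Answer: 5220 7171 7171 5220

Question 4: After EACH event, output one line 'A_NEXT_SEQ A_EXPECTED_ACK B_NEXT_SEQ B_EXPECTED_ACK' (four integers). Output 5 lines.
5142 7000 7000 5000
5220 7000 7000 5000
5220 7000 7000 5220
5220 7000 7000 5220
5220 7171 7171 5220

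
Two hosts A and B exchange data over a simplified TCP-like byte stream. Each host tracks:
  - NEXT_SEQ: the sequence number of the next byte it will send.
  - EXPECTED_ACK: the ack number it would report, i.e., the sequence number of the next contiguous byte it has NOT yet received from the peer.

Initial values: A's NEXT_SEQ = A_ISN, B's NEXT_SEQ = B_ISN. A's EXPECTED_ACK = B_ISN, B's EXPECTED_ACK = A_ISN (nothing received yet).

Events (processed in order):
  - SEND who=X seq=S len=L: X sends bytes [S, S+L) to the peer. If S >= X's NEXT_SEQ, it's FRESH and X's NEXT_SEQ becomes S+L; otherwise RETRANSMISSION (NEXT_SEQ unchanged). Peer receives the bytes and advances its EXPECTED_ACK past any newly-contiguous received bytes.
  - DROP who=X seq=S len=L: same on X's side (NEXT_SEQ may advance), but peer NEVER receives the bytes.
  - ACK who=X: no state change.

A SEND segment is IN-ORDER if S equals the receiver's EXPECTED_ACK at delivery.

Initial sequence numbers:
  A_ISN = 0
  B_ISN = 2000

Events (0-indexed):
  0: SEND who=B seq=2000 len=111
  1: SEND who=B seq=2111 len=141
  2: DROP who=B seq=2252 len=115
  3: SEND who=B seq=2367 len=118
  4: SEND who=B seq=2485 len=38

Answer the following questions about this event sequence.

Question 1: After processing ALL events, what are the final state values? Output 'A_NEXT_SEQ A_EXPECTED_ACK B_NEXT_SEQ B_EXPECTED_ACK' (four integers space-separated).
Answer: 0 2252 2523 0

Derivation:
After event 0: A_seq=0 A_ack=2111 B_seq=2111 B_ack=0
After event 1: A_seq=0 A_ack=2252 B_seq=2252 B_ack=0
After event 2: A_seq=0 A_ack=2252 B_seq=2367 B_ack=0
After event 3: A_seq=0 A_ack=2252 B_seq=2485 B_ack=0
After event 4: A_seq=0 A_ack=2252 B_seq=2523 B_ack=0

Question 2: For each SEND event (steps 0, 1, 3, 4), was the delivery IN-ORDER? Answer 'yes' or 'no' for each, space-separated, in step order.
Answer: yes yes no no

Derivation:
Step 0: SEND seq=2000 -> in-order
Step 1: SEND seq=2111 -> in-order
Step 3: SEND seq=2367 -> out-of-order
Step 4: SEND seq=2485 -> out-of-order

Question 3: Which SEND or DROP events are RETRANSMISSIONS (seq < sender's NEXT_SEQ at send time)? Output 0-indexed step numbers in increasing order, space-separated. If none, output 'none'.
Answer: none

Derivation:
Step 0: SEND seq=2000 -> fresh
Step 1: SEND seq=2111 -> fresh
Step 2: DROP seq=2252 -> fresh
Step 3: SEND seq=2367 -> fresh
Step 4: SEND seq=2485 -> fresh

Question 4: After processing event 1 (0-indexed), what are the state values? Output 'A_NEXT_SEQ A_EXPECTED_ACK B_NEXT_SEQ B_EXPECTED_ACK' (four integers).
After event 0: A_seq=0 A_ack=2111 B_seq=2111 B_ack=0
After event 1: A_seq=0 A_ack=2252 B_seq=2252 B_ack=0

0 2252 2252 0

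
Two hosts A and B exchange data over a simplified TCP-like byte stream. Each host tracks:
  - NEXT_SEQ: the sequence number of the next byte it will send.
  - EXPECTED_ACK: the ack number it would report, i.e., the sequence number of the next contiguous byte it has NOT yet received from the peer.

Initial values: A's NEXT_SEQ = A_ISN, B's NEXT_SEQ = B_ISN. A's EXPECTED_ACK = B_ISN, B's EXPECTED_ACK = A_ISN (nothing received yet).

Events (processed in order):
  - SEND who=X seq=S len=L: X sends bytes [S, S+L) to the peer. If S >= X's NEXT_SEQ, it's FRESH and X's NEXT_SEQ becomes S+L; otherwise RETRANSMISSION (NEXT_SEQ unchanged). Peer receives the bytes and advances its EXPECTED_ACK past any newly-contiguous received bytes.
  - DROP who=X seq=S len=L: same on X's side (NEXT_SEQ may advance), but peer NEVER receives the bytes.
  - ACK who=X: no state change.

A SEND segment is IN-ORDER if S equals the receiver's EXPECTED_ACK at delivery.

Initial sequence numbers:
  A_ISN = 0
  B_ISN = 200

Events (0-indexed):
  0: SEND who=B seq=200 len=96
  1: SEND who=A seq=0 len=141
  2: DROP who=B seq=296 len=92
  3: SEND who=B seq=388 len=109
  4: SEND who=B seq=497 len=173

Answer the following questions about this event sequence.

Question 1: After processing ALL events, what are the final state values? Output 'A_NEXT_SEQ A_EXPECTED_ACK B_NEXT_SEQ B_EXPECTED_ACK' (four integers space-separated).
After event 0: A_seq=0 A_ack=296 B_seq=296 B_ack=0
After event 1: A_seq=141 A_ack=296 B_seq=296 B_ack=141
After event 2: A_seq=141 A_ack=296 B_seq=388 B_ack=141
After event 3: A_seq=141 A_ack=296 B_seq=497 B_ack=141
After event 4: A_seq=141 A_ack=296 B_seq=670 B_ack=141

Answer: 141 296 670 141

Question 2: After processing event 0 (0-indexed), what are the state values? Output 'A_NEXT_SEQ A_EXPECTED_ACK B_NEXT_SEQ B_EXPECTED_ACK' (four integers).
After event 0: A_seq=0 A_ack=296 B_seq=296 B_ack=0

0 296 296 0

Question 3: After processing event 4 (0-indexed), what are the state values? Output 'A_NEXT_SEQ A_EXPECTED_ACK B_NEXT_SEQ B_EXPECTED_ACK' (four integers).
After event 0: A_seq=0 A_ack=296 B_seq=296 B_ack=0
After event 1: A_seq=141 A_ack=296 B_seq=296 B_ack=141
After event 2: A_seq=141 A_ack=296 B_seq=388 B_ack=141
After event 3: A_seq=141 A_ack=296 B_seq=497 B_ack=141
After event 4: A_seq=141 A_ack=296 B_seq=670 B_ack=141

141 296 670 141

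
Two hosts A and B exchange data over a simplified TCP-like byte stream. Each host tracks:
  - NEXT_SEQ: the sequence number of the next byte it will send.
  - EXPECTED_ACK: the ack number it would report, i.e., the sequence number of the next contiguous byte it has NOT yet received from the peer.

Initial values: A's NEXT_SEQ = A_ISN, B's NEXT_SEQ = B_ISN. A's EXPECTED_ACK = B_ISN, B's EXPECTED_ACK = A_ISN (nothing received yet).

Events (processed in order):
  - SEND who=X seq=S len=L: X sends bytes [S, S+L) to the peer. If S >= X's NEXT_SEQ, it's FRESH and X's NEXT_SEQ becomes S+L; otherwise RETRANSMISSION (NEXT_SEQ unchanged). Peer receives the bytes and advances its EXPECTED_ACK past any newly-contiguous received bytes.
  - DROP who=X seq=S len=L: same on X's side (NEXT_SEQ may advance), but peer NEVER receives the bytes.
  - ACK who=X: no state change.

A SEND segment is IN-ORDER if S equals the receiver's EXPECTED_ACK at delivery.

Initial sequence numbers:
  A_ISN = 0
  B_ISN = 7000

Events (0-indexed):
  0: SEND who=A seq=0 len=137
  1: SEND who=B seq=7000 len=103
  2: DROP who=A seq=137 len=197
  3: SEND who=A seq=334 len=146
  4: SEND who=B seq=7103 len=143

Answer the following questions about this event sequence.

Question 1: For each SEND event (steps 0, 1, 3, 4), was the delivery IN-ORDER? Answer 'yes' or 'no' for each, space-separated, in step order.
Answer: yes yes no yes

Derivation:
Step 0: SEND seq=0 -> in-order
Step 1: SEND seq=7000 -> in-order
Step 3: SEND seq=334 -> out-of-order
Step 4: SEND seq=7103 -> in-order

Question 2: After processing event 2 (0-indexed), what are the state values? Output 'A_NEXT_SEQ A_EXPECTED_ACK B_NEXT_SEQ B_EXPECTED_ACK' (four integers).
After event 0: A_seq=137 A_ack=7000 B_seq=7000 B_ack=137
After event 1: A_seq=137 A_ack=7103 B_seq=7103 B_ack=137
After event 2: A_seq=334 A_ack=7103 B_seq=7103 B_ack=137

334 7103 7103 137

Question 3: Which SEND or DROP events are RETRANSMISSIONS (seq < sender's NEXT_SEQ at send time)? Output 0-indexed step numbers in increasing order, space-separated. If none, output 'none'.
Step 0: SEND seq=0 -> fresh
Step 1: SEND seq=7000 -> fresh
Step 2: DROP seq=137 -> fresh
Step 3: SEND seq=334 -> fresh
Step 4: SEND seq=7103 -> fresh

Answer: none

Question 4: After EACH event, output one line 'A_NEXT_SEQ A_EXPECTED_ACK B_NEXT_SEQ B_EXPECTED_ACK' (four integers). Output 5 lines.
137 7000 7000 137
137 7103 7103 137
334 7103 7103 137
480 7103 7103 137
480 7246 7246 137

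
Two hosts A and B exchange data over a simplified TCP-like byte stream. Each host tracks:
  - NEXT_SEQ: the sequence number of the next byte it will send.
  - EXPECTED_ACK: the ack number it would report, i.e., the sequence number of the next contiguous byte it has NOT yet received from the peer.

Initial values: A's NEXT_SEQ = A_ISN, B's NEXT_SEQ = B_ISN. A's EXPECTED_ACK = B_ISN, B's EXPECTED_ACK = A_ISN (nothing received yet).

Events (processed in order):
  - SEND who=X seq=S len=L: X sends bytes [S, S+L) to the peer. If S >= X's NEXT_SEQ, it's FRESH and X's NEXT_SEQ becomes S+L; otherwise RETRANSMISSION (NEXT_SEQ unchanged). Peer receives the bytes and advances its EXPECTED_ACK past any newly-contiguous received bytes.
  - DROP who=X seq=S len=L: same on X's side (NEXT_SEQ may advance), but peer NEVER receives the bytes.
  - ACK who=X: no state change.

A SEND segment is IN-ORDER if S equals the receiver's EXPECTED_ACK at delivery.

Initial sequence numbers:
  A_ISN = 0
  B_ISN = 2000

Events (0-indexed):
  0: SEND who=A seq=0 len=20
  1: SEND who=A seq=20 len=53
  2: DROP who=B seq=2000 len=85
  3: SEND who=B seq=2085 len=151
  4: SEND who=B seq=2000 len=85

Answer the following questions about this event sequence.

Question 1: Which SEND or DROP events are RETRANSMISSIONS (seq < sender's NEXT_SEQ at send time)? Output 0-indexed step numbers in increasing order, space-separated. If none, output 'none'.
Answer: 4

Derivation:
Step 0: SEND seq=0 -> fresh
Step 1: SEND seq=20 -> fresh
Step 2: DROP seq=2000 -> fresh
Step 3: SEND seq=2085 -> fresh
Step 4: SEND seq=2000 -> retransmit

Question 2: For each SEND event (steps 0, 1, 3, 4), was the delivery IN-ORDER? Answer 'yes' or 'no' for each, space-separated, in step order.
Step 0: SEND seq=0 -> in-order
Step 1: SEND seq=20 -> in-order
Step 3: SEND seq=2085 -> out-of-order
Step 4: SEND seq=2000 -> in-order

Answer: yes yes no yes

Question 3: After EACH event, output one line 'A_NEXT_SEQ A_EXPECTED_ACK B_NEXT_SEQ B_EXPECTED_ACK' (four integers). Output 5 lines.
20 2000 2000 20
73 2000 2000 73
73 2000 2085 73
73 2000 2236 73
73 2236 2236 73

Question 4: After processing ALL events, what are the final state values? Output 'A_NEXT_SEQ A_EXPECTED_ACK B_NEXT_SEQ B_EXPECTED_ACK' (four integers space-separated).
After event 0: A_seq=20 A_ack=2000 B_seq=2000 B_ack=20
After event 1: A_seq=73 A_ack=2000 B_seq=2000 B_ack=73
After event 2: A_seq=73 A_ack=2000 B_seq=2085 B_ack=73
After event 3: A_seq=73 A_ack=2000 B_seq=2236 B_ack=73
After event 4: A_seq=73 A_ack=2236 B_seq=2236 B_ack=73

Answer: 73 2236 2236 73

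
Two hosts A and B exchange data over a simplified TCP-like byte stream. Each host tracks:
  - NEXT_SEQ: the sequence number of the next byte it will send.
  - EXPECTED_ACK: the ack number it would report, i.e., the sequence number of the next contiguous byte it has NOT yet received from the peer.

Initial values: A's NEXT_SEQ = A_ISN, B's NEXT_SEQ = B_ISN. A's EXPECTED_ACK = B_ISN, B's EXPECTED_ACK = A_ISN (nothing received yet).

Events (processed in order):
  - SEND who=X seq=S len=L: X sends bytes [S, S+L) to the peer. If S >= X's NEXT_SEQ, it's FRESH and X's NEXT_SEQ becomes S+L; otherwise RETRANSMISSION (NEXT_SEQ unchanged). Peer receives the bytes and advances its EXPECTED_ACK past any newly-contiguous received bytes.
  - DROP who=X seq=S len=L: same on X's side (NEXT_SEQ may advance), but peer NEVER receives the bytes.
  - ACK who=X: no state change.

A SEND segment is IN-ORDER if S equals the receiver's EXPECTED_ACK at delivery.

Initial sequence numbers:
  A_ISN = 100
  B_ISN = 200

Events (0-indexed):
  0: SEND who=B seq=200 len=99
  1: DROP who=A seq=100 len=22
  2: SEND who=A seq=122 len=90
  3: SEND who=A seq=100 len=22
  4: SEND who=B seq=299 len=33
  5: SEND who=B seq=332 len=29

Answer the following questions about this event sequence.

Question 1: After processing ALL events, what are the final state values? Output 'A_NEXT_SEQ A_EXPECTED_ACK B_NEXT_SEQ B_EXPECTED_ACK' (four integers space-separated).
Answer: 212 361 361 212

Derivation:
After event 0: A_seq=100 A_ack=299 B_seq=299 B_ack=100
After event 1: A_seq=122 A_ack=299 B_seq=299 B_ack=100
After event 2: A_seq=212 A_ack=299 B_seq=299 B_ack=100
After event 3: A_seq=212 A_ack=299 B_seq=299 B_ack=212
After event 4: A_seq=212 A_ack=332 B_seq=332 B_ack=212
After event 5: A_seq=212 A_ack=361 B_seq=361 B_ack=212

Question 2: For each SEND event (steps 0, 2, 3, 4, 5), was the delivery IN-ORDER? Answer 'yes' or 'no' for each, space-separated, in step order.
Answer: yes no yes yes yes

Derivation:
Step 0: SEND seq=200 -> in-order
Step 2: SEND seq=122 -> out-of-order
Step 3: SEND seq=100 -> in-order
Step 4: SEND seq=299 -> in-order
Step 5: SEND seq=332 -> in-order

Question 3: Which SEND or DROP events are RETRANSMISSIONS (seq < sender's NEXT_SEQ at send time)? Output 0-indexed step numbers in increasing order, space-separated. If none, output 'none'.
Answer: 3

Derivation:
Step 0: SEND seq=200 -> fresh
Step 1: DROP seq=100 -> fresh
Step 2: SEND seq=122 -> fresh
Step 3: SEND seq=100 -> retransmit
Step 4: SEND seq=299 -> fresh
Step 5: SEND seq=332 -> fresh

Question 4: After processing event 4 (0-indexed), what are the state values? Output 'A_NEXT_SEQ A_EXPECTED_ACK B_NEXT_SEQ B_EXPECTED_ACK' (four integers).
After event 0: A_seq=100 A_ack=299 B_seq=299 B_ack=100
After event 1: A_seq=122 A_ack=299 B_seq=299 B_ack=100
After event 2: A_seq=212 A_ack=299 B_seq=299 B_ack=100
After event 3: A_seq=212 A_ack=299 B_seq=299 B_ack=212
After event 4: A_seq=212 A_ack=332 B_seq=332 B_ack=212

212 332 332 212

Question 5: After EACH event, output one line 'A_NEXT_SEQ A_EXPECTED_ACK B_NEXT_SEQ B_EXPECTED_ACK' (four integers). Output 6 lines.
100 299 299 100
122 299 299 100
212 299 299 100
212 299 299 212
212 332 332 212
212 361 361 212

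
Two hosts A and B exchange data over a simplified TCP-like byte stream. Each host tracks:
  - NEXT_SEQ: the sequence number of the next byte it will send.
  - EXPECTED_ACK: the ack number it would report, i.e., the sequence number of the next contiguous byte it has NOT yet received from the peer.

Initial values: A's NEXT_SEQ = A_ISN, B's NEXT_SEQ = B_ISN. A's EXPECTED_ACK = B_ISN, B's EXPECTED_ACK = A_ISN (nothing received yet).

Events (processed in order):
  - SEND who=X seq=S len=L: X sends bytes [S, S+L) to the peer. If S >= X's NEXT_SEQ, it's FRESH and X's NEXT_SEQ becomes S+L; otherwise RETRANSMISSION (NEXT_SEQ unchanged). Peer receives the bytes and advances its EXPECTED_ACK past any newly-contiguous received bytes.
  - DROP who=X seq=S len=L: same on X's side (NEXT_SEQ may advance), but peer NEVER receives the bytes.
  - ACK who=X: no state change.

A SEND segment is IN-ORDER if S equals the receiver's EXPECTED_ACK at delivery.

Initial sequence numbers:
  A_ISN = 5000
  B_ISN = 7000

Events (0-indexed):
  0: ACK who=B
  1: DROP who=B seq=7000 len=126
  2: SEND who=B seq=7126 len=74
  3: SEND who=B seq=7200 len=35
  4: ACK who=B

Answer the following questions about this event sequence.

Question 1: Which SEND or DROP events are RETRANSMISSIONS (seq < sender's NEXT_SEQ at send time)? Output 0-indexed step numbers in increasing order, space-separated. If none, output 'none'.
Answer: none

Derivation:
Step 1: DROP seq=7000 -> fresh
Step 2: SEND seq=7126 -> fresh
Step 3: SEND seq=7200 -> fresh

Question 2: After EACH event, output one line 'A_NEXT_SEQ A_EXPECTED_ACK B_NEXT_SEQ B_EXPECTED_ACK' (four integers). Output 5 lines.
5000 7000 7000 5000
5000 7000 7126 5000
5000 7000 7200 5000
5000 7000 7235 5000
5000 7000 7235 5000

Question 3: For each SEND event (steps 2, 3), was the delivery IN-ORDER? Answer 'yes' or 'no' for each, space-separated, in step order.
Step 2: SEND seq=7126 -> out-of-order
Step 3: SEND seq=7200 -> out-of-order

Answer: no no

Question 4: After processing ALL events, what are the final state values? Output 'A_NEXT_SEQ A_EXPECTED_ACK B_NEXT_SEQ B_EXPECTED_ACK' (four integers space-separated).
Answer: 5000 7000 7235 5000

Derivation:
After event 0: A_seq=5000 A_ack=7000 B_seq=7000 B_ack=5000
After event 1: A_seq=5000 A_ack=7000 B_seq=7126 B_ack=5000
After event 2: A_seq=5000 A_ack=7000 B_seq=7200 B_ack=5000
After event 3: A_seq=5000 A_ack=7000 B_seq=7235 B_ack=5000
After event 4: A_seq=5000 A_ack=7000 B_seq=7235 B_ack=5000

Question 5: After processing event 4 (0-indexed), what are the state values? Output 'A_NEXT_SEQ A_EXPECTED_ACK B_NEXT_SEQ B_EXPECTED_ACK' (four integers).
After event 0: A_seq=5000 A_ack=7000 B_seq=7000 B_ack=5000
After event 1: A_seq=5000 A_ack=7000 B_seq=7126 B_ack=5000
After event 2: A_seq=5000 A_ack=7000 B_seq=7200 B_ack=5000
After event 3: A_seq=5000 A_ack=7000 B_seq=7235 B_ack=5000
After event 4: A_seq=5000 A_ack=7000 B_seq=7235 B_ack=5000

5000 7000 7235 5000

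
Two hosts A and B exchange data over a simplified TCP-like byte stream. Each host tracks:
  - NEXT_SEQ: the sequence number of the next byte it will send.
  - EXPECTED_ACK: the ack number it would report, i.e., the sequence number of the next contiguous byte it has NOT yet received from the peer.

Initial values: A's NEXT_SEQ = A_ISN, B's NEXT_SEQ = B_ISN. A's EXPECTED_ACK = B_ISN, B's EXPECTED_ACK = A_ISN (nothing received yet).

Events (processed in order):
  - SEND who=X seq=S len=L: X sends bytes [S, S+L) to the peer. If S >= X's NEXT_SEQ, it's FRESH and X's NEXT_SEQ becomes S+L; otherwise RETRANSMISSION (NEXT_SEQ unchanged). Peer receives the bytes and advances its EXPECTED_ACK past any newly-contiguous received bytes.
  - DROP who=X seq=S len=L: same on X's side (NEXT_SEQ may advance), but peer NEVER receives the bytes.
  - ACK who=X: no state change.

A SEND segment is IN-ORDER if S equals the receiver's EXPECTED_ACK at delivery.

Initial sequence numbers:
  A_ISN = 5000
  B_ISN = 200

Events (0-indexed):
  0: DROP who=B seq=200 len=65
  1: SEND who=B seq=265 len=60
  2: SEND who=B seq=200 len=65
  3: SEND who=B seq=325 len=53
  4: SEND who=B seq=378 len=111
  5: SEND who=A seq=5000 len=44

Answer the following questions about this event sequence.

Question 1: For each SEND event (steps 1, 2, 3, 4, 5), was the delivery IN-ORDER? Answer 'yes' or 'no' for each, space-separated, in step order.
Step 1: SEND seq=265 -> out-of-order
Step 2: SEND seq=200 -> in-order
Step 3: SEND seq=325 -> in-order
Step 4: SEND seq=378 -> in-order
Step 5: SEND seq=5000 -> in-order

Answer: no yes yes yes yes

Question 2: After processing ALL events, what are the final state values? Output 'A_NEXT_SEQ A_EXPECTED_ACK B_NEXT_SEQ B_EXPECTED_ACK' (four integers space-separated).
Answer: 5044 489 489 5044

Derivation:
After event 0: A_seq=5000 A_ack=200 B_seq=265 B_ack=5000
After event 1: A_seq=5000 A_ack=200 B_seq=325 B_ack=5000
After event 2: A_seq=5000 A_ack=325 B_seq=325 B_ack=5000
After event 3: A_seq=5000 A_ack=378 B_seq=378 B_ack=5000
After event 4: A_seq=5000 A_ack=489 B_seq=489 B_ack=5000
After event 5: A_seq=5044 A_ack=489 B_seq=489 B_ack=5044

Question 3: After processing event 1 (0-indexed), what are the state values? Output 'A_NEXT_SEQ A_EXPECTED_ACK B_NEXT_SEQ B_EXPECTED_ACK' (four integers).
After event 0: A_seq=5000 A_ack=200 B_seq=265 B_ack=5000
After event 1: A_seq=5000 A_ack=200 B_seq=325 B_ack=5000

5000 200 325 5000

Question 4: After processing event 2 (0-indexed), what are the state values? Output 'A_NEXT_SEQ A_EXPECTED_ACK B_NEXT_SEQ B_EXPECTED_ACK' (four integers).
After event 0: A_seq=5000 A_ack=200 B_seq=265 B_ack=5000
After event 1: A_seq=5000 A_ack=200 B_seq=325 B_ack=5000
After event 2: A_seq=5000 A_ack=325 B_seq=325 B_ack=5000

5000 325 325 5000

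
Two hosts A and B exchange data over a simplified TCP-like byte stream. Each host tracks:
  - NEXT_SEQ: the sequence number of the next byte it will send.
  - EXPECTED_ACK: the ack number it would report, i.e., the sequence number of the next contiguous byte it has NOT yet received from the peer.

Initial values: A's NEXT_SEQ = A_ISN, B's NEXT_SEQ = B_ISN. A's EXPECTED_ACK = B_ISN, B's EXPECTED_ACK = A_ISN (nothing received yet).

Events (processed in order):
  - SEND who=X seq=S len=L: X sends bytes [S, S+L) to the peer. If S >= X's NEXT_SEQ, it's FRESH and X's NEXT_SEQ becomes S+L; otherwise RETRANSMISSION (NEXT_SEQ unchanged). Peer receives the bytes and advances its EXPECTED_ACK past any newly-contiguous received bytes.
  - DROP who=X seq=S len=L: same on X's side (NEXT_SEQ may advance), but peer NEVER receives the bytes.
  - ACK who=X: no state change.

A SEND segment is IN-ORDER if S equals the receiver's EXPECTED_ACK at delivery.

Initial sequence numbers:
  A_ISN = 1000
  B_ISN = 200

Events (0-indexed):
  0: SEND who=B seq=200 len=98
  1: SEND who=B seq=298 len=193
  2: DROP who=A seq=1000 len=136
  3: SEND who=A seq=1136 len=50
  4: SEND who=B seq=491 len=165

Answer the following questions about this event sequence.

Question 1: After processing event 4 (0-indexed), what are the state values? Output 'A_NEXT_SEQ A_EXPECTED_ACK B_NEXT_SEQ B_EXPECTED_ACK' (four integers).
After event 0: A_seq=1000 A_ack=298 B_seq=298 B_ack=1000
After event 1: A_seq=1000 A_ack=491 B_seq=491 B_ack=1000
After event 2: A_seq=1136 A_ack=491 B_seq=491 B_ack=1000
After event 3: A_seq=1186 A_ack=491 B_seq=491 B_ack=1000
After event 4: A_seq=1186 A_ack=656 B_seq=656 B_ack=1000

1186 656 656 1000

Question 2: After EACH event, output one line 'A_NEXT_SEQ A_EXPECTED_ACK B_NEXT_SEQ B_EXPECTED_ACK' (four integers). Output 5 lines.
1000 298 298 1000
1000 491 491 1000
1136 491 491 1000
1186 491 491 1000
1186 656 656 1000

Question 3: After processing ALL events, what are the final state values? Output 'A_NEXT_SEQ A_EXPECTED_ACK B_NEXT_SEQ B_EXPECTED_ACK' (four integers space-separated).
Answer: 1186 656 656 1000

Derivation:
After event 0: A_seq=1000 A_ack=298 B_seq=298 B_ack=1000
After event 1: A_seq=1000 A_ack=491 B_seq=491 B_ack=1000
After event 2: A_seq=1136 A_ack=491 B_seq=491 B_ack=1000
After event 3: A_seq=1186 A_ack=491 B_seq=491 B_ack=1000
After event 4: A_seq=1186 A_ack=656 B_seq=656 B_ack=1000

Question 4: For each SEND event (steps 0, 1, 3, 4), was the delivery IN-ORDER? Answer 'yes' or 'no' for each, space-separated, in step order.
Answer: yes yes no yes

Derivation:
Step 0: SEND seq=200 -> in-order
Step 1: SEND seq=298 -> in-order
Step 3: SEND seq=1136 -> out-of-order
Step 4: SEND seq=491 -> in-order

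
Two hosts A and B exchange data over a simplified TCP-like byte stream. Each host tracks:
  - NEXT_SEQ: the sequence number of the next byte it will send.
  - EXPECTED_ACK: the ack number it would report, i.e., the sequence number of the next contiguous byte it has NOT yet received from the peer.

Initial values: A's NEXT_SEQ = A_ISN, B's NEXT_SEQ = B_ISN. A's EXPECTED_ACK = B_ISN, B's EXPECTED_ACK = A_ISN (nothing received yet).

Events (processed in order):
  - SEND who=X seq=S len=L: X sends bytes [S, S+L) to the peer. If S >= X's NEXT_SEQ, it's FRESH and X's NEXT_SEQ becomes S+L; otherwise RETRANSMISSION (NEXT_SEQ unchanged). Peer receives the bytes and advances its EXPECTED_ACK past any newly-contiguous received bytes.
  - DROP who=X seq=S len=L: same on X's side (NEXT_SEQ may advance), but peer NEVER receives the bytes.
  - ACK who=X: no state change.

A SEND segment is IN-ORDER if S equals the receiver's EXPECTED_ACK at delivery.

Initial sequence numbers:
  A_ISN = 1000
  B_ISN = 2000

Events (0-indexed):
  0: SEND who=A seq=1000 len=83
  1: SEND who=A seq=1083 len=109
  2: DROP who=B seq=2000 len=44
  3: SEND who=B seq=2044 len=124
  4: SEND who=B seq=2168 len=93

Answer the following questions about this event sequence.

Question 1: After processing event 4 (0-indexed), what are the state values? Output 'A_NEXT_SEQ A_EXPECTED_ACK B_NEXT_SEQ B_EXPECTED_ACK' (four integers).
After event 0: A_seq=1083 A_ack=2000 B_seq=2000 B_ack=1083
After event 1: A_seq=1192 A_ack=2000 B_seq=2000 B_ack=1192
After event 2: A_seq=1192 A_ack=2000 B_seq=2044 B_ack=1192
After event 3: A_seq=1192 A_ack=2000 B_seq=2168 B_ack=1192
After event 4: A_seq=1192 A_ack=2000 B_seq=2261 B_ack=1192

1192 2000 2261 1192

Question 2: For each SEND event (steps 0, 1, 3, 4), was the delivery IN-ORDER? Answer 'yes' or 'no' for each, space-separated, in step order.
Answer: yes yes no no

Derivation:
Step 0: SEND seq=1000 -> in-order
Step 1: SEND seq=1083 -> in-order
Step 3: SEND seq=2044 -> out-of-order
Step 4: SEND seq=2168 -> out-of-order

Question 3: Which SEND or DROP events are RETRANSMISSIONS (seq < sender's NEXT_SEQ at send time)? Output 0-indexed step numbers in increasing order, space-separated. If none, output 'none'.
Step 0: SEND seq=1000 -> fresh
Step 1: SEND seq=1083 -> fresh
Step 2: DROP seq=2000 -> fresh
Step 3: SEND seq=2044 -> fresh
Step 4: SEND seq=2168 -> fresh

Answer: none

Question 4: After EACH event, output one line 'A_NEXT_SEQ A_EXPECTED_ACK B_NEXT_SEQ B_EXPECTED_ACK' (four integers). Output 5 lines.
1083 2000 2000 1083
1192 2000 2000 1192
1192 2000 2044 1192
1192 2000 2168 1192
1192 2000 2261 1192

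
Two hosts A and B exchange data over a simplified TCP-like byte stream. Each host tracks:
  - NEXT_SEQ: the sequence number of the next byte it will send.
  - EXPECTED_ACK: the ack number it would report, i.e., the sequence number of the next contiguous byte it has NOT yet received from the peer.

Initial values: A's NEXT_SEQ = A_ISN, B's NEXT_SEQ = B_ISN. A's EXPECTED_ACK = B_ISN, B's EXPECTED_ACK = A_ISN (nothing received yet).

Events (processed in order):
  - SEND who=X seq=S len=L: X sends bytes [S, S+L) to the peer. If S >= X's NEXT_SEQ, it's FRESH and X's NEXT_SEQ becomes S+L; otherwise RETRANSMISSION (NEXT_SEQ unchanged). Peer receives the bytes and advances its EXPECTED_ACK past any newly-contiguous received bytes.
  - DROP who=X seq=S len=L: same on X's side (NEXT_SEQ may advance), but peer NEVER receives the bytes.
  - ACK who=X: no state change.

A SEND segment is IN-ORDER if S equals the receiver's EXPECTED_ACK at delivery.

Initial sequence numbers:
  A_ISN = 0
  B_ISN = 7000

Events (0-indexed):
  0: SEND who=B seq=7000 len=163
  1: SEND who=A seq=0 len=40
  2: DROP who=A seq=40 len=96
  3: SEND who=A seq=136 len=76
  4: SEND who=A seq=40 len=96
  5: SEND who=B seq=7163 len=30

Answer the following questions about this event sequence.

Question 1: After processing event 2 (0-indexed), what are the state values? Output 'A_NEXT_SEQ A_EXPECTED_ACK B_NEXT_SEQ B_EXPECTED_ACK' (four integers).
After event 0: A_seq=0 A_ack=7163 B_seq=7163 B_ack=0
After event 1: A_seq=40 A_ack=7163 B_seq=7163 B_ack=40
After event 2: A_seq=136 A_ack=7163 B_seq=7163 B_ack=40

136 7163 7163 40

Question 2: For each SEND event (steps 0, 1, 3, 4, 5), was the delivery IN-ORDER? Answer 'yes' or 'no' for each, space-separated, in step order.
Step 0: SEND seq=7000 -> in-order
Step 1: SEND seq=0 -> in-order
Step 3: SEND seq=136 -> out-of-order
Step 4: SEND seq=40 -> in-order
Step 5: SEND seq=7163 -> in-order

Answer: yes yes no yes yes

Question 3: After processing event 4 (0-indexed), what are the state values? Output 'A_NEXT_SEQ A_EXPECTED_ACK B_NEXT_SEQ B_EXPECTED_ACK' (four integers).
After event 0: A_seq=0 A_ack=7163 B_seq=7163 B_ack=0
After event 1: A_seq=40 A_ack=7163 B_seq=7163 B_ack=40
After event 2: A_seq=136 A_ack=7163 B_seq=7163 B_ack=40
After event 3: A_seq=212 A_ack=7163 B_seq=7163 B_ack=40
After event 4: A_seq=212 A_ack=7163 B_seq=7163 B_ack=212

212 7163 7163 212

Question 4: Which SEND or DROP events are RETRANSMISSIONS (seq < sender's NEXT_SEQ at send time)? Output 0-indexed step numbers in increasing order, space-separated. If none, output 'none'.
Answer: 4

Derivation:
Step 0: SEND seq=7000 -> fresh
Step 1: SEND seq=0 -> fresh
Step 2: DROP seq=40 -> fresh
Step 3: SEND seq=136 -> fresh
Step 4: SEND seq=40 -> retransmit
Step 5: SEND seq=7163 -> fresh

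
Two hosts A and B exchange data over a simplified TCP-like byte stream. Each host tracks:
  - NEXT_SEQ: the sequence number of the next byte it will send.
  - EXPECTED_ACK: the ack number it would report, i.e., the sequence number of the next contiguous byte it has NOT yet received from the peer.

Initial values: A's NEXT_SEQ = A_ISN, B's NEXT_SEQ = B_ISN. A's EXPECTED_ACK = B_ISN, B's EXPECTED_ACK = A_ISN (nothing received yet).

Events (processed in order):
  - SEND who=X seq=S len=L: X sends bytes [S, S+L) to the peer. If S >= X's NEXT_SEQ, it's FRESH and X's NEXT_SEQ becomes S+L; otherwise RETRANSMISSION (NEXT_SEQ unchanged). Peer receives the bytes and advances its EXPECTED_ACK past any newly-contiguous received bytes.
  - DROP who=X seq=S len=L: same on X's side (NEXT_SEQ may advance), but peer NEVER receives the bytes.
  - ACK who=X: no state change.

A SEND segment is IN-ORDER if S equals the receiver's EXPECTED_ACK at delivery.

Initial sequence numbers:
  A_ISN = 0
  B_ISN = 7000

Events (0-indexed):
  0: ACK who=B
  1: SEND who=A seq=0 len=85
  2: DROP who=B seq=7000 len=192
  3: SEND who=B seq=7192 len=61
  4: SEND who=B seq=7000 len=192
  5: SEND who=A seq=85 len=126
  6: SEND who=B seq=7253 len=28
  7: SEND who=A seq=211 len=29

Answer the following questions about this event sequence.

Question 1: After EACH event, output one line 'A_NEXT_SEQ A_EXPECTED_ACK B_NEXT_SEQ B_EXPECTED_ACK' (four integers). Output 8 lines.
0 7000 7000 0
85 7000 7000 85
85 7000 7192 85
85 7000 7253 85
85 7253 7253 85
211 7253 7253 211
211 7281 7281 211
240 7281 7281 240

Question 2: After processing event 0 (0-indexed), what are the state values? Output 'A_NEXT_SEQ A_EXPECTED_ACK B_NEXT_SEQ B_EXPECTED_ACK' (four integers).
After event 0: A_seq=0 A_ack=7000 B_seq=7000 B_ack=0

0 7000 7000 0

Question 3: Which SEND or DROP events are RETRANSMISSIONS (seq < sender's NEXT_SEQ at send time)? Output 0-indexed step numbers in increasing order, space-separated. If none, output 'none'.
Answer: 4

Derivation:
Step 1: SEND seq=0 -> fresh
Step 2: DROP seq=7000 -> fresh
Step 3: SEND seq=7192 -> fresh
Step 4: SEND seq=7000 -> retransmit
Step 5: SEND seq=85 -> fresh
Step 6: SEND seq=7253 -> fresh
Step 7: SEND seq=211 -> fresh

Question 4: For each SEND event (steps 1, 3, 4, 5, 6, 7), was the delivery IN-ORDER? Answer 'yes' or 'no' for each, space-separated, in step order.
Step 1: SEND seq=0 -> in-order
Step 3: SEND seq=7192 -> out-of-order
Step 4: SEND seq=7000 -> in-order
Step 5: SEND seq=85 -> in-order
Step 6: SEND seq=7253 -> in-order
Step 7: SEND seq=211 -> in-order

Answer: yes no yes yes yes yes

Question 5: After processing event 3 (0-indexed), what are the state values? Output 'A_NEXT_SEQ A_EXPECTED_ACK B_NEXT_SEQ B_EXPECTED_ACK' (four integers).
After event 0: A_seq=0 A_ack=7000 B_seq=7000 B_ack=0
After event 1: A_seq=85 A_ack=7000 B_seq=7000 B_ack=85
After event 2: A_seq=85 A_ack=7000 B_seq=7192 B_ack=85
After event 3: A_seq=85 A_ack=7000 B_seq=7253 B_ack=85

85 7000 7253 85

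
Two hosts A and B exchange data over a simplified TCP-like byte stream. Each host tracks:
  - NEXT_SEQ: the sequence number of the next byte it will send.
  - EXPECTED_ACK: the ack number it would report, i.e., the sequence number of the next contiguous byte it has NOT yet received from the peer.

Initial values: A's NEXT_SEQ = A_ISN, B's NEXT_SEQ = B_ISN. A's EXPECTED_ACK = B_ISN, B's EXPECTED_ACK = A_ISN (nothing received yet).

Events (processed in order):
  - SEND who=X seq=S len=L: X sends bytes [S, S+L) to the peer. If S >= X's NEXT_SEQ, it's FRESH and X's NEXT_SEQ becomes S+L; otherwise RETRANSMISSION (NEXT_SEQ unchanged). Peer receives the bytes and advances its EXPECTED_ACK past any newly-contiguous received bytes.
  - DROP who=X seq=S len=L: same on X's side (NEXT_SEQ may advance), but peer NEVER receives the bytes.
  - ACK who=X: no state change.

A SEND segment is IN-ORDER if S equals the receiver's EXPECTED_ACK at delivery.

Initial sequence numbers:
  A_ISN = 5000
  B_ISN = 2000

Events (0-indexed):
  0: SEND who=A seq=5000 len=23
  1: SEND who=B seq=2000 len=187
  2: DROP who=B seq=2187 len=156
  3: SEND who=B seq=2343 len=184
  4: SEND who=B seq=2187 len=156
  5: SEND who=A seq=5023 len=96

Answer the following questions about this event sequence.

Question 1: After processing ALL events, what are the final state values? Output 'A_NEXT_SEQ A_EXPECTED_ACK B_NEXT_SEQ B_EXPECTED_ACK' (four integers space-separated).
After event 0: A_seq=5023 A_ack=2000 B_seq=2000 B_ack=5023
After event 1: A_seq=5023 A_ack=2187 B_seq=2187 B_ack=5023
After event 2: A_seq=5023 A_ack=2187 B_seq=2343 B_ack=5023
After event 3: A_seq=5023 A_ack=2187 B_seq=2527 B_ack=5023
After event 4: A_seq=5023 A_ack=2527 B_seq=2527 B_ack=5023
After event 5: A_seq=5119 A_ack=2527 B_seq=2527 B_ack=5119

Answer: 5119 2527 2527 5119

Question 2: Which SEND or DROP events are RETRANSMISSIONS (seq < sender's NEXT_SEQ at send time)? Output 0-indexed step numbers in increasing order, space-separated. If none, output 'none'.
Answer: 4

Derivation:
Step 0: SEND seq=5000 -> fresh
Step 1: SEND seq=2000 -> fresh
Step 2: DROP seq=2187 -> fresh
Step 3: SEND seq=2343 -> fresh
Step 4: SEND seq=2187 -> retransmit
Step 5: SEND seq=5023 -> fresh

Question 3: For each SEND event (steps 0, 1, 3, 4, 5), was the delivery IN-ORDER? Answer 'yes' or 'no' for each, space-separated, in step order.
Answer: yes yes no yes yes

Derivation:
Step 0: SEND seq=5000 -> in-order
Step 1: SEND seq=2000 -> in-order
Step 3: SEND seq=2343 -> out-of-order
Step 4: SEND seq=2187 -> in-order
Step 5: SEND seq=5023 -> in-order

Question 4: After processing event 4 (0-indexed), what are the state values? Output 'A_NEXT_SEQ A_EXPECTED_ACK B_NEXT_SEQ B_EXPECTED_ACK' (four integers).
After event 0: A_seq=5023 A_ack=2000 B_seq=2000 B_ack=5023
After event 1: A_seq=5023 A_ack=2187 B_seq=2187 B_ack=5023
After event 2: A_seq=5023 A_ack=2187 B_seq=2343 B_ack=5023
After event 3: A_seq=5023 A_ack=2187 B_seq=2527 B_ack=5023
After event 4: A_seq=5023 A_ack=2527 B_seq=2527 B_ack=5023

5023 2527 2527 5023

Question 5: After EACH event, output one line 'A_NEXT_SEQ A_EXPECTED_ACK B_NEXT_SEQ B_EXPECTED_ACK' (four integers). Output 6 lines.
5023 2000 2000 5023
5023 2187 2187 5023
5023 2187 2343 5023
5023 2187 2527 5023
5023 2527 2527 5023
5119 2527 2527 5119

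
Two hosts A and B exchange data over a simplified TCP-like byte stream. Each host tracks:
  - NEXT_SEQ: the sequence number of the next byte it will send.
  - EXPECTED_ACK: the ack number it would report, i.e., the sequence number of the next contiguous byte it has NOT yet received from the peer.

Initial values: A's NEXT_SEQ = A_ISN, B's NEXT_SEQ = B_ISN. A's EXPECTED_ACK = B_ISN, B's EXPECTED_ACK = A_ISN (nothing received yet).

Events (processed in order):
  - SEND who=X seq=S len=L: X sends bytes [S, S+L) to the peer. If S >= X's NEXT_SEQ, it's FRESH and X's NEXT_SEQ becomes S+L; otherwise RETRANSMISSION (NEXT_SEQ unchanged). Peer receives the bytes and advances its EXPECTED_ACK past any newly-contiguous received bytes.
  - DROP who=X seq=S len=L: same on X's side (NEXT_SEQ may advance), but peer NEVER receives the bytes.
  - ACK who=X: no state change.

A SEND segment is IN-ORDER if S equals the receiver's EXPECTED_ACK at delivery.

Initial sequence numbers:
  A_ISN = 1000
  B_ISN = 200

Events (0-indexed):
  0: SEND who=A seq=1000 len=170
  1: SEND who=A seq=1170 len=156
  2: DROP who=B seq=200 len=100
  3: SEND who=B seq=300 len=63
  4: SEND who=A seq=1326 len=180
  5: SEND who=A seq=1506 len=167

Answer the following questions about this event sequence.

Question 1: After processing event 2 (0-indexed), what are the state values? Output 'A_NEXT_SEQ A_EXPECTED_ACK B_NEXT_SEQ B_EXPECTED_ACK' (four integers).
After event 0: A_seq=1170 A_ack=200 B_seq=200 B_ack=1170
After event 1: A_seq=1326 A_ack=200 B_seq=200 B_ack=1326
After event 2: A_seq=1326 A_ack=200 B_seq=300 B_ack=1326

1326 200 300 1326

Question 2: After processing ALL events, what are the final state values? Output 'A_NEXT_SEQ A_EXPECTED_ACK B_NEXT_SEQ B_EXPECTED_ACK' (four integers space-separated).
Answer: 1673 200 363 1673

Derivation:
After event 0: A_seq=1170 A_ack=200 B_seq=200 B_ack=1170
After event 1: A_seq=1326 A_ack=200 B_seq=200 B_ack=1326
After event 2: A_seq=1326 A_ack=200 B_seq=300 B_ack=1326
After event 3: A_seq=1326 A_ack=200 B_seq=363 B_ack=1326
After event 4: A_seq=1506 A_ack=200 B_seq=363 B_ack=1506
After event 5: A_seq=1673 A_ack=200 B_seq=363 B_ack=1673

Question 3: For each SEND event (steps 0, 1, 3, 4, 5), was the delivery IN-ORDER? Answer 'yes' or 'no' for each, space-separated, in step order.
Answer: yes yes no yes yes

Derivation:
Step 0: SEND seq=1000 -> in-order
Step 1: SEND seq=1170 -> in-order
Step 3: SEND seq=300 -> out-of-order
Step 4: SEND seq=1326 -> in-order
Step 5: SEND seq=1506 -> in-order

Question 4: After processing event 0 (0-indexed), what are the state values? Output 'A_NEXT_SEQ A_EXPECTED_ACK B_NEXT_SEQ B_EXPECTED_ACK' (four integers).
After event 0: A_seq=1170 A_ack=200 B_seq=200 B_ack=1170

1170 200 200 1170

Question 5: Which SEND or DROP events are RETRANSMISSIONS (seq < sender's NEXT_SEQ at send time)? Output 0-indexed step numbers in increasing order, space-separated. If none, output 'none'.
Step 0: SEND seq=1000 -> fresh
Step 1: SEND seq=1170 -> fresh
Step 2: DROP seq=200 -> fresh
Step 3: SEND seq=300 -> fresh
Step 4: SEND seq=1326 -> fresh
Step 5: SEND seq=1506 -> fresh

Answer: none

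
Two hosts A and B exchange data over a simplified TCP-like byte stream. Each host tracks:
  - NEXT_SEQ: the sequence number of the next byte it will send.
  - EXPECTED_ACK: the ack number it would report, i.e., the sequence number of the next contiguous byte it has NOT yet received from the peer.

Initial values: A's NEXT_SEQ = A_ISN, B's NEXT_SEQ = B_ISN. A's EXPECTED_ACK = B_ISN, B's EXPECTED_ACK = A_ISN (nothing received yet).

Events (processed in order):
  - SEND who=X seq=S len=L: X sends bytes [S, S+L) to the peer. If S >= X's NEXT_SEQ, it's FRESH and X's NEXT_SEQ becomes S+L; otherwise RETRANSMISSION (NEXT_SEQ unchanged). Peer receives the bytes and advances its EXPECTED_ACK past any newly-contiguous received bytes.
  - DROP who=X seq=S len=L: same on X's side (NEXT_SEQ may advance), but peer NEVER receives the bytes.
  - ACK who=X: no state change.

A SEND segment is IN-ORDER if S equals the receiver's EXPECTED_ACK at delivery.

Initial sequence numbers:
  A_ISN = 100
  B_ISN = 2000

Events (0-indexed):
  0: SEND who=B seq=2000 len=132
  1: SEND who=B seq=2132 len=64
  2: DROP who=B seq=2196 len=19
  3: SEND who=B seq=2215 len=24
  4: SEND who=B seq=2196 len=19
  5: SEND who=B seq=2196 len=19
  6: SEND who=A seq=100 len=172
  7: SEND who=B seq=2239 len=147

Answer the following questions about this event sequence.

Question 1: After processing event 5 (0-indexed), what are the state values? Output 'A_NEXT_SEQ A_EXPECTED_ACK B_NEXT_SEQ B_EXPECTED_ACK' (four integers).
After event 0: A_seq=100 A_ack=2132 B_seq=2132 B_ack=100
After event 1: A_seq=100 A_ack=2196 B_seq=2196 B_ack=100
After event 2: A_seq=100 A_ack=2196 B_seq=2215 B_ack=100
After event 3: A_seq=100 A_ack=2196 B_seq=2239 B_ack=100
After event 4: A_seq=100 A_ack=2239 B_seq=2239 B_ack=100
After event 5: A_seq=100 A_ack=2239 B_seq=2239 B_ack=100

100 2239 2239 100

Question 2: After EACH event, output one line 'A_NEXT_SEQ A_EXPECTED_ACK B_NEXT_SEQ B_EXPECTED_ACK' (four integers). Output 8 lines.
100 2132 2132 100
100 2196 2196 100
100 2196 2215 100
100 2196 2239 100
100 2239 2239 100
100 2239 2239 100
272 2239 2239 272
272 2386 2386 272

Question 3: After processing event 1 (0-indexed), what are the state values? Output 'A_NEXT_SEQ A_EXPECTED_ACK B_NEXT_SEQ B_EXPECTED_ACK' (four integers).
After event 0: A_seq=100 A_ack=2132 B_seq=2132 B_ack=100
After event 1: A_seq=100 A_ack=2196 B_seq=2196 B_ack=100

100 2196 2196 100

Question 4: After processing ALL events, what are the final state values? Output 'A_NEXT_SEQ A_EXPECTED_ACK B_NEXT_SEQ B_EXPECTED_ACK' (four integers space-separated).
After event 0: A_seq=100 A_ack=2132 B_seq=2132 B_ack=100
After event 1: A_seq=100 A_ack=2196 B_seq=2196 B_ack=100
After event 2: A_seq=100 A_ack=2196 B_seq=2215 B_ack=100
After event 3: A_seq=100 A_ack=2196 B_seq=2239 B_ack=100
After event 4: A_seq=100 A_ack=2239 B_seq=2239 B_ack=100
After event 5: A_seq=100 A_ack=2239 B_seq=2239 B_ack=100
After event 6: A_seq=272 A_ack=2239 B_seq=2239 B_ack=272
After event 7: A_seq=272 A_ack=2386 B_seq=2386 B_ack=272

Answer: 272 2386 2386 272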